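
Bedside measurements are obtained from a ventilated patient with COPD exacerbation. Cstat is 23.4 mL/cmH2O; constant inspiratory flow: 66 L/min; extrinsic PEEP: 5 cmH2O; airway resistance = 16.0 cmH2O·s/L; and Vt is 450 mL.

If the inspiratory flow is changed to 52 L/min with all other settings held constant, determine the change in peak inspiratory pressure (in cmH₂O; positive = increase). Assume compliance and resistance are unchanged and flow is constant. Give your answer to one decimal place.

Flow: 66 L/min ÷ 60 = 1.1 L/s.
New flow: 52 L/min ÷ 60 = 0.8667 L/s.
PIP = Vt/C + R·V̇ + PEEP (constant-flow equation of motion).
Only the resistive term changes: ΔPIP = R × ΔV̇ = 16.0 × (0.8667 − 1.1) = 16.0 × -0.2333 = -3.733 cmH2O.

-3.7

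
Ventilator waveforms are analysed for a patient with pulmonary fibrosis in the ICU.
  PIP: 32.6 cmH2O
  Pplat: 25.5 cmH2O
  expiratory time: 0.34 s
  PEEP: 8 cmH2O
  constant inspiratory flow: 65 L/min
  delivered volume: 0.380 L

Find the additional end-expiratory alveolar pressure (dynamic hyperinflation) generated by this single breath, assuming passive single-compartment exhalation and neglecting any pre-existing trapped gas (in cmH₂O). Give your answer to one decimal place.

1.6

Flow: 65 L/min ÷ 60 = 1.0833 L/s.
R = (PIP − Pplat)/V̇ = (32.6 − 25.5) / 1.0833 = 7.1/1.0833 = 6.554 cmH2O·s/L.
C = Vt/(Pplat − PEEP) = 380.0 / (25.5 − 8) = 380.0/17.5 = 21.714 mL/cmH2O.
τ = R × C = 6.554 × 0.02171 L/cmH2O = 0.1423 s.
Fraction remaining = e^(−Te/τ) = e^(−0.34/0.1423) = 0.09169; trapped volume = 380.0 × 0.09169 = 34.842 mL.
Additional alveolar pressure from trapping ≈ V_trapped / C = 34.842 / 21.714 = 1.605 cmH2O.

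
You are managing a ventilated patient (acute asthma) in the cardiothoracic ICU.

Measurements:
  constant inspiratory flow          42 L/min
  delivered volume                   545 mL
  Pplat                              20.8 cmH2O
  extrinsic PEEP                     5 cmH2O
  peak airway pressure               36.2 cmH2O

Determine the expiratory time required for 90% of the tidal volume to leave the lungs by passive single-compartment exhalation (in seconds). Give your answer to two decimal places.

1.75

Flow: 42 L/min ÷ 60 = 0.7 L/s.
R = (PIP − Pplat)/V̇ = (36.2 − 20.8) / 0.7 = 15.4/0.7 = 22.0 cmH2O·s/L.
C = Vt/(Pplat − PEEP) = 545.0 / (20.8 − 5) = 545.0/15.8 = 34.494 mL/cmH2O.
τ = R × C = 22.0 × 0.03449 L/cmH2O = 0.7588 s.
t = −τ·ln(1 − 0.90) = −0.7588·ln(0.1) = 1.747 s.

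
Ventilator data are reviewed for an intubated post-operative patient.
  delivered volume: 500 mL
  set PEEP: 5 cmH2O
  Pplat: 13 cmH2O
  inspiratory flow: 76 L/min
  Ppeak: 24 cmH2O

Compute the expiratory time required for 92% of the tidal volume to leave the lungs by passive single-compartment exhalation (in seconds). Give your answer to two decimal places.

Flow: 76 L/min ÷ 60 = 1.2667 L/s.
R = (PIP − Pplat)/V̇ = (24 − 13) / 1.2667 = 11.0/1.2667 = 8.684 cmH2O·s/L.
C = Vt/(Pplat − PEEP) = 500.0 / (13 − 5) = 500.0/8.0 = 62.5 mL/cmH2O.
τ = R × C = 8.684 × 0.0625 L/cmH2O = 0.5428 s.
t = −τ·ln(1 − 0.92) = −0.5428·ln(0.08) = 1.371 s.

1.37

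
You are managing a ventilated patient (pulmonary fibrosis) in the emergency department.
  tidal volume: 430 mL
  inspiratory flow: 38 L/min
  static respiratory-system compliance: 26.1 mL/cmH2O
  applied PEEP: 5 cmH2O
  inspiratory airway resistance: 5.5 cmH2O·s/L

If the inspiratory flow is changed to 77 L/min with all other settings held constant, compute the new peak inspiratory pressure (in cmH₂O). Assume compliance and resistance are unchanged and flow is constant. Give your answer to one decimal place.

Flow: 38 L/min ÷ 60 = 0.6333 L/s.
New flow: 77 L/min ÷ 60 = 1.2833 L/s.
PIP = Vt/C + R·V̇ + PEEP (constant-flow equation of motion).
Only the resistive term changes: ΔPIP = R × ΔV̇ = 5.5 × (1.2833 − 0.6333) = 5.5 × 0.65 = 3.575 cmH2O.
Original PIP = 430/26.1 + 5.5×0.6333 + 5 = 24.958 cmH2O; new PIP = 24.958 + (3.575) = 28.533 cmH2O.

28.5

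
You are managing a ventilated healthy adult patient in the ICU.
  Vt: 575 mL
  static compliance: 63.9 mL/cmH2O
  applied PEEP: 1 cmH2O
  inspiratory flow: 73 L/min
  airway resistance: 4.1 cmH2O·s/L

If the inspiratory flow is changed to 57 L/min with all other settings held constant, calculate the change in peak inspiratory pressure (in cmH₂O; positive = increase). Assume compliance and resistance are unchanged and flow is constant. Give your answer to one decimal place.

Flow: 73 L/min ÷ 60 = 1.2167 L/s.
New flow: 57 L/min ÷ 60 = 0.95 L/s.
PIP = Vt/C + R·V̇ + PEEP (constant-flow equation of motion).
Only the resistive term changes: ΔPIP = R × ΔV̇ = 4.1 × (0.95 − 1.2167) = 4.1 × -0.2667 = -1.093 cmH2O.

-1.1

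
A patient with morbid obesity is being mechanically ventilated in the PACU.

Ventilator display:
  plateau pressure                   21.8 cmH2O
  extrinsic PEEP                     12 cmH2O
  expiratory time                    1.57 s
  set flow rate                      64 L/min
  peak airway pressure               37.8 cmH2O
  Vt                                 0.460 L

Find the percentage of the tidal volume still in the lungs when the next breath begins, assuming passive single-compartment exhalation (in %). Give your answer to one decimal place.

10.8

Flow: 64 L/min ÷ 60 = 1.0667 L/s.
R = (PIP − Pplat)/V̇ = (37.8 − 21.8) / 1.0667 = 16.0/1.0667 = 15.0 cmH2O·s/L.
C = Vt/(Pplat − PEEP) = 460.0 / (21.8 − 12) = 460.0/9.8 = 46.939 mL/cmH2O.
τ = R × C = 15.0 × 0.04694 L/cmH2O = 0.7041 s.
Fraction remaining at end-expiration = e^(−Te/τ) = e^(−1.57/0.7041) = 0.1076 → 10.76%.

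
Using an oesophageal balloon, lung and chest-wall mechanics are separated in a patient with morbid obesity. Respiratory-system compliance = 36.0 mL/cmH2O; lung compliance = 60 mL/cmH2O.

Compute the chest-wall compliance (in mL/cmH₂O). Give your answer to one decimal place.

1/Ccw = 1/Crs − 1/CL.
1/Ccw = 1/36.0 − 1/60 = 0.01111.
Ccw = 90.009 mL/cmH2O.

90.0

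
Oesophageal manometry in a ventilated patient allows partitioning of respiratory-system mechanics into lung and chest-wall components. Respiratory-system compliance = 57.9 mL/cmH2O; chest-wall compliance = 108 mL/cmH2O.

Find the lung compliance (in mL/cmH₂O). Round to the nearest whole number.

125

1/CL = 1/Crs − 1/Ccw.
1/CL = 1/57.9 − 1/108 = 0.008012.
CL = 124.81 mL/cmH2O.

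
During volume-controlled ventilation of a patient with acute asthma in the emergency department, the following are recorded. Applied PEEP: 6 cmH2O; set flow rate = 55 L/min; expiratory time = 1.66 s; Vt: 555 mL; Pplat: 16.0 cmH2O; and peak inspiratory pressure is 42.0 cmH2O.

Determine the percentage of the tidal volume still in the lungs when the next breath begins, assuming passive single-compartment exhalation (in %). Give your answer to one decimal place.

34.8

Flow: 55 L/min ÷ 60 = 0.9167 L/s.
R = (PIP − Pplat)/V̇ = (42.0 − 16.0) / 0.9167 = 26.0/0.9167 = 28.363 cmH2O·s/L.
C = Vt/(Pplat − PEEP) = 555.0 / (16.0 − 6) = 555.0/10.0 = 55.5 mL/cmH2O.
τ = R × C = 28.363 × 0.0555 L/cmH2O = 1.574 s.
Fraction remaining at end-expiration = e^(−Te/τ) = e^(−1.66/1.574) = 0.3483 → 34.83%.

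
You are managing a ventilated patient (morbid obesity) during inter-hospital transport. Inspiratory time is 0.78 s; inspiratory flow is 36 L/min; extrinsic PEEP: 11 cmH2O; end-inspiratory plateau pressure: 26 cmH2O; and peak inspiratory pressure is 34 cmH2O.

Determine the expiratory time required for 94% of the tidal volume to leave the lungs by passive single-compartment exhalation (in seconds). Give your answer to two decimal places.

1.17

Flow: 36 L/min ÷ 60 = 0.6 L/s.
Vt = flow × Ti = 0.6 L/s × 0.78 s × 1000 mL/L = 468.0 mL.
R = (PIP − Pplat)/V̇ = (34 − 26) / 0.6 = 8.0/0.6 = 13.333 cmH2O·s/L.
C = Vt/(Pplat − PEEP) = 468.0 / (26 − 11) = 468.0/15.0 = 31.2 mL/cmH2O.
τ = R × C = 13.333 × 0.0312 L/cmH2O = 0.416 s.
t = −τ·ln(1 − 0.94) = −0.416·ln(0.06) = 1.17 s.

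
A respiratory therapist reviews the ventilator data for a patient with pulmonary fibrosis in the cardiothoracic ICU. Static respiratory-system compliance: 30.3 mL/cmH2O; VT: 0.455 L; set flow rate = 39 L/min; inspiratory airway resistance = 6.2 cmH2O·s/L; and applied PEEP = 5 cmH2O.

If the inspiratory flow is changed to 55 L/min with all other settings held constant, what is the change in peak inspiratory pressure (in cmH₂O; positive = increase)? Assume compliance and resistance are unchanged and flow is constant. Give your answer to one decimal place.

Flow: 39 L/min ÷ 60 = 0.65 L/s.
New flow: 55 L/min ÷ 60 = 0.9167 L/s.
PIP = Vt/C + R·V̇ + PEEP (constant-flow equation of motion).
Only the resistive term changes: ΔPIP = R × ΔV̇ = 6.2 × (0.9167 − 0.65) = 6.2 × 0.2667 = 1.654 cmH2O.

1.7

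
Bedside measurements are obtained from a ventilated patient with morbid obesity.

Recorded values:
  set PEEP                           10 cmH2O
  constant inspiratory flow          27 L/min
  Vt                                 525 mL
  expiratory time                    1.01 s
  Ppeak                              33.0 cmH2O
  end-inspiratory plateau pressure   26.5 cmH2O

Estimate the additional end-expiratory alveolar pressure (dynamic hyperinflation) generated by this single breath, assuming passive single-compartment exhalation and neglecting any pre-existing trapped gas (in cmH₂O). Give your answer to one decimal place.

1.8

Flow: 27 L/min ÷ 60 = 0.45 L/s.
R = (PIP − Pplat)/V̇ = (33.0 − 26.5) / 0.45 = 6.5/0.45 = 14.444 cmH2O·s/L.
C = Vt/(Pplat − PEEP) = 525.0 / (26.5 − 10) = 525.0/16.5 = 31.818 mL/cmH2O.
τ = R × C = 14.444 × 0.03182 L/cmH2O = 0.4596 s.
Fraction remaining = e^(−Te/τ) = e^(−1.01/0.4596) = 0.1111; trapped volume = 525.0 × 0.1111 = 58.328 mL.
Additional alveolar pressure from trapping ≈ V_trapped / C = 58.328 / 31.818 = 1.833 cmH2O.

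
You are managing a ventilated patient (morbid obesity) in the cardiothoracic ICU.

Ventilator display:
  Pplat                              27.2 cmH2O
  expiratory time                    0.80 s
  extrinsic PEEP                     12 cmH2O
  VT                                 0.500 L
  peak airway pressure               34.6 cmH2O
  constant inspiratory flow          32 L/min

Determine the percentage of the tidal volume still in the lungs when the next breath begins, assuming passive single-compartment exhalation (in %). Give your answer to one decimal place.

Flow: 32 L/min ÷ 60 = 0.5333 L/s.
R = (PIP − Pplat)/V̇ = (34.6 − 27.2) / 0.5333 = 7.4/0.5333 = 13.876 cmH2O·s/L.
C = Vt/(Pplat − PEEP) = 500.0 / (27.2 − 12) = 500.0/15.2 = 32.895 mL/cmH2O.
τ = R × C = 13.876 × 0.0329 L/cmH2O = 0.4565 s.
Fraction remaining at end-expiration = e^(−Te/τ) = e^(−0.80/0.4565) = 0.1733 → 17.33%.

17.3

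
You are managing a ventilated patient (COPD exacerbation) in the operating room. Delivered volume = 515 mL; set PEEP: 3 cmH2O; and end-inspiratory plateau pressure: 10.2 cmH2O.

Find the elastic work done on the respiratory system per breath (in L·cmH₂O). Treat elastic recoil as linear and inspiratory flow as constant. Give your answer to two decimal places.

1.85

Elastic work ≈ ½ × (Pplat − PEEP) × Vt = 0.5 × (10.2 − 3) × 0.515 L = 0.5 × 7.2 × 0.515 = 1.854 L·cmH2O.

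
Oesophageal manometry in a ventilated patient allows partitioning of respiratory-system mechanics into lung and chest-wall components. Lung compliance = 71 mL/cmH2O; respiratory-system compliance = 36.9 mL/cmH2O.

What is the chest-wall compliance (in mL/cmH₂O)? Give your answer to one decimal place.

76.8

1/Ccw = 1/Crs − 1/CL.
1/Ccw = 1/36.9 − 1/71 = 0.01302.
Ccw = 76.805 mL/cmH2O.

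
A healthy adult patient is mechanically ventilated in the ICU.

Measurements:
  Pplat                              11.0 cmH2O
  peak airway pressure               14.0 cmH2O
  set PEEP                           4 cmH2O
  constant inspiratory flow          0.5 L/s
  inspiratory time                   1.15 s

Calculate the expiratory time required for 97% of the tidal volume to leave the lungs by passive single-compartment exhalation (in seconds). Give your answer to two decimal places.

1.73

Vt = flow × Ti = 0.5 L/s × 1.15 s × 1000 mL/L = 575.0 mL.
R = (PIP − Pplat)/V̇ = (14.0 − 11.0) / 0.5 = 3.0/0.5 = 6.0 cmH2O·s/L.
C = Vt/(Pplat − PEEP) = 575.0 / (11.0 − 4) = 575.0/7.0 = 82.143 mL/cmH2O.
τ = R × C = 6.0 × 0.08214 L/cmH2O = 0.4928 s.
t = −τ·ln(1 − 0.97) = −0.4928·ln(0.03) = 1.728 s.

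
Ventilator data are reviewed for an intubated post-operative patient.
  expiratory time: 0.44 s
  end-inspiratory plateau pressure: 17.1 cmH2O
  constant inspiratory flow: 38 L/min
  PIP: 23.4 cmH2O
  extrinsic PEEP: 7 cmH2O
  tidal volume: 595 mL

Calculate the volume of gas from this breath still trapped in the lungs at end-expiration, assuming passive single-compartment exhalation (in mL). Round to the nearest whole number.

281

Flow: 38 L/min ÷ 60 = 0.6333 L/s.
R = (PIP − Pplat)/V̇ = (23.4 − 17.1) / 0.6333 = 6.3/0.6333 = 9.948 cmH2O·s/L.
C = Vt/(Pplat − PEEP) = 595.0 / (17.1 − 7) = 595.0/10.1 = 58.911 mL/cmH2O.
τ = R × C = 9.948 × 0.05891 L/cmH2O = 0.586 s.
Fraction remaining = e^(−Te/τ) = e^(−0.44/0.586) = 0.472.
Trapped volume = 595.0 × 0.472 = 280.84 mL.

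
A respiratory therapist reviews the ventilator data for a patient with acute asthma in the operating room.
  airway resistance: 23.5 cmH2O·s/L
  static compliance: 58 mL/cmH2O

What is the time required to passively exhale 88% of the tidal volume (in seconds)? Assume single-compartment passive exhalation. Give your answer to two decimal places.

τ = R × C = 23.5 × 58 mL/cmH2O = 23.5 × 0.058 L/cmH2O = 1.363 s.
Exhaled fraction f = 1 − e^(−t/τ) → t = −τ·ln(1 − f) = −1.363·ln(0.12) = 2.89 s.

2.89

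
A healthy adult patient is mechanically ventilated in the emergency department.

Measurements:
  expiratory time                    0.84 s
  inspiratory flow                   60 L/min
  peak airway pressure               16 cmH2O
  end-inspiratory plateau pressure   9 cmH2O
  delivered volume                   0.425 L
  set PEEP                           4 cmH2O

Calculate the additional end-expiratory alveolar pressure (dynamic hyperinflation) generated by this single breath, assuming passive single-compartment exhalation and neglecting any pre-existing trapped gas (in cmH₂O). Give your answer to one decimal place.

Flow: 60 L/min ÷ 60 = 1 L/s.
R = (PIP − Pplat)/V̇ = (16 − 9) / 1 = 7.0/1 = 7.0 cmH2O·s/L.
C = Vt/(Pplat − PEEP) = 425.0 / (9 − 4) = 425.0/5.0 = 85.0 mL/cmH2O.
τ = R × C = 7.0 × 0.085 L/cmH2O = 0.595 s.
Fraction remaining = e^(−Te/τ) = e^(−0.84/0.595) = 0.2437; trapped volume = 425.0 × 0.2437 = 103.57 mL.
Additional alveolar pressure from trapping ≈ V_trapped / C = 103.57 / 85.0 = 1.218 cmH2O.

1.2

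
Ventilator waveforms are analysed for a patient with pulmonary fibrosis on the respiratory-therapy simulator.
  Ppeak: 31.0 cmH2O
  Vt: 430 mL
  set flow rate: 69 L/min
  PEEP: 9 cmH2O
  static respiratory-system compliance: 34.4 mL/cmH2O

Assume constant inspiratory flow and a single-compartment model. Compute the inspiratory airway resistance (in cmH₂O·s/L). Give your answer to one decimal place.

8.3

Flow: 69 L/min ÷ 60 = 1.15 L/s.
Equation of motion (constant flow): PIP = Vt/C + R·V̇ + PEEP.
R·V̇ = PIP − Vt/C − PEEP = 31.0 − 430/34.4 − 9 = 31.0 − 12.5 − 9 = 9.5 cmH2O.
R = 9.5 / 1.15 = 8.261 cmH2O·s/L.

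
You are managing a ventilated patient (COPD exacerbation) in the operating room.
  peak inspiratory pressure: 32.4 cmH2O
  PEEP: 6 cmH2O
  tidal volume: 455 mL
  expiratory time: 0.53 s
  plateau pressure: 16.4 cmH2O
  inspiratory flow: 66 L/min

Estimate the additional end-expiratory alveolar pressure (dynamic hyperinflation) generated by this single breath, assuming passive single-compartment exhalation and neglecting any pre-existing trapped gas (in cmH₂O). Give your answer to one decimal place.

Flow: 66 L/min ÷ 60 = 1.1 L/s.
R = (PIP − Pplat)/V̇ = (32.4 − 16.4) / 1.1 = 16.0/1.1 = 14.545 cmH2O·s/L.
C = Vt/(Pplat − PEEP) = 455.0 / (16.4 − 6) = 455.0/10.4 = 43.75 mL/cmH2O.
τ = R × C = 14.545 × 0.04375 L/cmH2O = 0.6363 s.
Fraction remaining = e^(−Te/τ) = e^(−0.53/0.6363) = 0.4348; trapped volume = 455.0 × 0.4348 = 197.83 mL.
Additional alveolar pressure from trapping ≈ V_trapped / C = 197.83 / 43.75 = 4.522 cmH2O.

4.5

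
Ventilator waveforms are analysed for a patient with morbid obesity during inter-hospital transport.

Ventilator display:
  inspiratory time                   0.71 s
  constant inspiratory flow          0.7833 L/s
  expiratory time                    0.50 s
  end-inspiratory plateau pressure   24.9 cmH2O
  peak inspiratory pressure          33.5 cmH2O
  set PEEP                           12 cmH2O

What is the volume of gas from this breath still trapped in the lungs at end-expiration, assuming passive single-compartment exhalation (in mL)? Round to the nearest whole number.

Vt = flow × Ti = 0.7833 L/s × 0.71 s × 1000 mL/L = 556.14 mL.
R = (PIP − Pplat)/V̇ = (33.5 − 24.9) / 0.7833 = 8.6/0.7833 = 10.979 cmH2O·s/L.
C = Vt/(Pplat − PEEP) = 556.14 / (24.9 − 12) = 556.14/12.9 = 43.112 mL/cmH2O.
τ = R × C = 10.979 × 0.04311 L/cmH2O = 0.4733 s.
Fraction remaining = e^(−Te/τ) = e^(−0.50/0.4733) = 0.3477.
Trapped volume = 556.14 × 0.3477 = 193.37 mL.

193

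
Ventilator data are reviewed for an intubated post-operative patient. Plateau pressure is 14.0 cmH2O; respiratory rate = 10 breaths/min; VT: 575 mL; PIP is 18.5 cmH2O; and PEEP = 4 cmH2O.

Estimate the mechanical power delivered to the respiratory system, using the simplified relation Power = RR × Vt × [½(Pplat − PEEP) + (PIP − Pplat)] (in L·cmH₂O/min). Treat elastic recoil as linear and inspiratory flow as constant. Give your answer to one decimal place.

54.6

Per-breath work = Vt × [½(Pplat−PEEP) + (PIP−Pplat)] = 0.575 × [0.5×10.0 + 4.5] = 0.575 × 9.5 = 5.463 L·cmH2O.
Power = 10 × 5.463 = 54.63 L·cmH2O/min.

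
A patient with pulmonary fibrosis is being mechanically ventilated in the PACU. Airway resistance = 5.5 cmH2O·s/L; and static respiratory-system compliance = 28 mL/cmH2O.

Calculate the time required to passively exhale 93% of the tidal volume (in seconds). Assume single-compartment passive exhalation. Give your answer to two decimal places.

0.41

τ = R × C = 5.5 × 28 mL/cmH2O = 5.5 × 0.028 L/cmH2O = 0.154 s.
Exhaled fraction f = 1 − e^(−t/τ) → t = −τ·ln(1 − f) = −0.154·ln(0.07) = 0.4095 s.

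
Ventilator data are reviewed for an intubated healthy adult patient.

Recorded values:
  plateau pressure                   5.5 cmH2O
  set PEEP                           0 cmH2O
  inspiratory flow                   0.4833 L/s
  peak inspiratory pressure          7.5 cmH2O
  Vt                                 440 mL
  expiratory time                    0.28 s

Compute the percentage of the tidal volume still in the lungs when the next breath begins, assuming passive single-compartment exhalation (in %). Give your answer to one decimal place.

42.9

R = (PIP − Pplat)/V̇ = (7.5 − 5.5) / 0.4833 = 2.0/0.4833 = 4.138 cmH2O·s/L.
C = Vt/(Pplat − PEEP) = 440.0 / (5.5 − 0) = 440.0/5.5 = 80.0 mL/cmH2O.
τ = R × C = 4.138 × 0.08 L/cmH2O = 0.331 s.
Fraction remaining at end-expiration = e^(−Te/τ) = e^(−0.28/0.331) = 0.4292 → 42.92%.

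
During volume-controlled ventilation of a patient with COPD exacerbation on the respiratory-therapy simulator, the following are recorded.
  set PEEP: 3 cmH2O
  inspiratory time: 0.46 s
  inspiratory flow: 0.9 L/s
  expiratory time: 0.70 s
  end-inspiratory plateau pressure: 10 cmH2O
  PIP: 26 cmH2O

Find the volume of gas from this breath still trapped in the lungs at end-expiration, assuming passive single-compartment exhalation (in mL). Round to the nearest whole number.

Vt = flow × Ti = 0.9 L/s × 0.46 s × 1000 mL/L = 414.0 mL.
R = (PIP − Pplat)/V̇ = (26 − 10) / 0.9 = 16.0/0.9 = 17.778 cmH2O·s/L.
C = Vt/(Pplat − PEEP) = 414.0 / (10 − 3) = 414.0/7.0 = 59.143 mL/cmH2O.
τ = R × C = 17.778 × 0.05914 L/cmH2O = 1.051 s.
Fraction remaining = e^(−Te/τ) = e^(−0.70/1.051) = 0.5137.
Trapped volume = 414.0 × 0.5137 = 212.67 mL.

213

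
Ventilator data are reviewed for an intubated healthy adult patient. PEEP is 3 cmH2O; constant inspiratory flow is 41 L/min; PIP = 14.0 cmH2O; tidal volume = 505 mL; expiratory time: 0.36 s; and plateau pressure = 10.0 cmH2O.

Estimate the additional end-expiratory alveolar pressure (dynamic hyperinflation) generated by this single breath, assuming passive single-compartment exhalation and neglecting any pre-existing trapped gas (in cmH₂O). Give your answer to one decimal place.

3.0

Flow: 41 L/min ÷ 60 = 0.6833 L/s.
R = (PIP − Pplat)/V̇ = (14.0 − 10.0) / 0.6833 = 4.0/0.6833 = 5.854 cmH2O·s/L.
C = Vt/(Pplat − PEEP) = 505.0 / (10.0 − 3) = 505.0/7.0 = 72.143 mL/cmH2O.
τ = R × C = 5.854 × 0.07214 L/cmH2O = 0.4223 s.
Fraction remaining = e^(−Te/τ) = e^(−0.36/0.4223) = 0.4264; trapped volume = 505.0 × 0.4264 = 215.33 mL.
Additional alveolar pressure from trapping ≈ V_trapped / C = 215.33 / 72.143 = 2.985 cmH2O.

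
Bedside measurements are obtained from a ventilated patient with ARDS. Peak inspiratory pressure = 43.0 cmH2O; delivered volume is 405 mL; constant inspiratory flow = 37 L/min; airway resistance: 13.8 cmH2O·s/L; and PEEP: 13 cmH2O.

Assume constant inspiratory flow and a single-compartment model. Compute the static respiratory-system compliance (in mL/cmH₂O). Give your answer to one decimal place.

Flow: 37 L/min ÷ 60 = 0.6167 L/s.
Equation of motion (constant flow): PIP = Vt/C + R·V̇ + PEEP.
Vt/C = PIP − R·V̇ − PEEP = 43.0 − 13.8×0.6167 − 13 = 43.0 − 8.51 − 13 = 21.49 cmH2O.
C = Vt / 21.49 = 405 / 21.49 = 18.846 mL/cmH2O.

18.8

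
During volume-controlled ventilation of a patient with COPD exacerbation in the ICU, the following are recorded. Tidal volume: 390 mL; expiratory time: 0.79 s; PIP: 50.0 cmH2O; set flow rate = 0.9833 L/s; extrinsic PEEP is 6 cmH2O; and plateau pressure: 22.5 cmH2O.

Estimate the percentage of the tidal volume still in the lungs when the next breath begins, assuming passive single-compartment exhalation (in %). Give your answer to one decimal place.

30.3

R = (PIP − Pplat)/V̇ = (50.0 − 22.5) / 0.9833 = 27.5/0.9833 = 27.967 cmH2O·s/L.
C = Vt/(Pplat − PEEP) = 390.0 / (22.5 − 6) = 390.0/16.5 = 23.636 mL/cmH2O.
τ = R × C = 27.967 × 0.02364 L/cmH2O = 0.6611 s.
Fraction remaining at end-expiration = e^(−Te/τ) = e^(−0.79/0.6611) = 0.3027 → 30.27%.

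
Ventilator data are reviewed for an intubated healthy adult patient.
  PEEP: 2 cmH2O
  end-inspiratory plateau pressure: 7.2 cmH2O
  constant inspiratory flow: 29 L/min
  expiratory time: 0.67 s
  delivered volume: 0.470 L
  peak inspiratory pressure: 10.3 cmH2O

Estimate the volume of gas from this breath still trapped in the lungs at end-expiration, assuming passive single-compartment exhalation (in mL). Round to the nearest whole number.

Flow: 29 L/min ÷ 60 = 0.4833 L/s.
R = (PIP − Pplat)/V̇ = (10.3 − 7.2) / 0.4833 = 3.1/0.4833 = 6.414 cmH2O·s/L.
C = Vt/(Pplat − PEEP) = 470.0 / (7.2 − 2) = 470.0/5.2 = 90.385 mL/cmH2O.
τ = R × C = 6.414 × 0.09039 L/cmH2O = 0.5798 s.
Fraction remaining = e^(−Te/τ) = e^(−0.67/0.5798) = 0.3149.
Trapped volume = 470.0 × 0.3149 = 148.0 mL.

148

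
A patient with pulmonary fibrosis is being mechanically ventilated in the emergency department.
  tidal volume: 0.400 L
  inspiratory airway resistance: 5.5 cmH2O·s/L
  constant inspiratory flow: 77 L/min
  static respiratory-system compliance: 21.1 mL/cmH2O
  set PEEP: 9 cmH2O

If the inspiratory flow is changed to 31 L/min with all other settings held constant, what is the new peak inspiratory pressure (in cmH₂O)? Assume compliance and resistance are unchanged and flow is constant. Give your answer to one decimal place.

Flow: 77 L/min ÷ 60 = 1.2833 L/s.
New flow: 31 L/min ÷ 60 = 0.5167 L/s.
PIP = Vt/C + R·V̇ + PEEP (constant-flow equation of motion).
Only the resistive term changes: ΔPIP = R × ΔV̇ = 5.5 × (0.5167 − 1.2833) = 5.5 × -0.7666 = -4.216 cmH2O.
Original PIP = 400/21.1 + 5.5×1.2833 + 9 = 35.015 cmH2O; new PIP = 35.015 + (-4.216) = 30.799 cmH2O.

30.8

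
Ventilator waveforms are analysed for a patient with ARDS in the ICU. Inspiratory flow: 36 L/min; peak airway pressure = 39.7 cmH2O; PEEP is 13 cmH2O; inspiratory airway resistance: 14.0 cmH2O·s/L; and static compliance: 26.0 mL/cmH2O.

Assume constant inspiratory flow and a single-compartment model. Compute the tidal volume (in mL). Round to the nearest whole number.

Flow: 36 L/min ÷ 60 = 0.6 L/s.
Equation of motion (constant flow): PIP = Vt/C + R·V̇ + PEEP.
Vt/C = PIP − R·V̇ − PEEP = 39.7 − 8.4 − 13 = 18.3 cmH2O.
Vt = C × 18.3 = 26.0 × 18.3 = 475.8 mL.

476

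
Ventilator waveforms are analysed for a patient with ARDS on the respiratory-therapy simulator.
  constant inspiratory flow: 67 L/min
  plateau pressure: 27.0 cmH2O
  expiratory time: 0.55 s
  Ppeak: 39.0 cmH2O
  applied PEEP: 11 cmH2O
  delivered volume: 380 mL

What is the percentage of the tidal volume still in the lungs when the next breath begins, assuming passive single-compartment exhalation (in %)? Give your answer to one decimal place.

11.6

Flow: 67 L/min ÷ 60 = 1.1167 L/s.
R = (PIP − Pplat)/V̇ = (39.0 − 27.0) / 1.1167 = 12.0/1.1167 = 10.746 cmH2O·s/L.
C = Vt/(Pplat − PEEP) = 380.0 / (27.0 − 11) = 380.0/16.0 = 23.75 mL/cmH2O.
τ = R × C = 10.746 × 0.02375 L/cmH2O = 0.2552 s.
Fraction remaining at end-expiration = e^(−Te/τ) = e^(−0.55/0.2552) = 0.1159 → 11.59%.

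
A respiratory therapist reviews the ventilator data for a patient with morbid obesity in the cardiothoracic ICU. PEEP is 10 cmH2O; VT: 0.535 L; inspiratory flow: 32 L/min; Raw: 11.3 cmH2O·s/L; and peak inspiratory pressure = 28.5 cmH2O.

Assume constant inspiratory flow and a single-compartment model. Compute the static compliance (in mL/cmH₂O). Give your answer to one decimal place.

42.9

Flow: 32 L/min ÷ 60 = 0.5333 L/s.
Equation of motion (constant flow): PIP = Vt/C + R·V̇ + PEEP.
Vt/C = PIP − R·V̇ − PEEP = 28.5 − 11.3×0.5333 − 10 = 28.5 − 6.026 − 10 = 12.474 cmH2O.
C = Vt / 12.474 = 535 / 12.474 = 42.889 mL/cmH2O.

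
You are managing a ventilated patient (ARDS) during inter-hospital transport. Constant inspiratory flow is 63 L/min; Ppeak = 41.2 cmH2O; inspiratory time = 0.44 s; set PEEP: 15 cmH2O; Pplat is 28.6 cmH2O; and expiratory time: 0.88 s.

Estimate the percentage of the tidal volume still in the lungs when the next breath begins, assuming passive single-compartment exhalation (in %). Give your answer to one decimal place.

11.5

Flow: 63 L/min ÷ 60 = 1.05 L/s.
Vt = flow × Ti = 1.05 L/s × 0.44 s × 1000 mL/L = 462.0 mL.
R = (PIP − Pplat)/V̇ = (41.2 − 28.6) / 1.05 = 12.6/1.05 = 12.0 cmH2O·s/L.
C = Vt/(Pplat − PEEP) = 462.0 / (28.6 − 15) = 462.0/13.6 = 33.971 mL/cmH2O.
τ = R × C = 12.0 × 0.03397 L/cmH2O = 0.4076 s.
Fraction remaining at end-expiration = e^(−Te/τ) = e^(−0.88/0.4076) = 0.1154 → 11.54%.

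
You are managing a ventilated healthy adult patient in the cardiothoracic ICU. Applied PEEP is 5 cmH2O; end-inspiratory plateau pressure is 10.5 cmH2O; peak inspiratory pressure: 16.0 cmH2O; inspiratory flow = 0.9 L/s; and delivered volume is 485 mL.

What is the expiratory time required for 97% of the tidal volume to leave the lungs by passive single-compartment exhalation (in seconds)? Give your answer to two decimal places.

R = (PIP − Pplat)/V̇ = (16.0 − 10.5) / 0.9 = 5.5/0.9 = 6.111 cmH2O·s/L.
C = Vt/(Pplat − PEEP) = 485.0 / (10.5 − 5) = 485.0/5.5 = 88.182 mL/cmH2O.
τ = R × C = 6.111 × 0.08818 L/cmH2O = 0.5389 s.
t = −τ·ln(1 − 0.97) = −0.5389·ln(0.03) = 1.89 s.

1.89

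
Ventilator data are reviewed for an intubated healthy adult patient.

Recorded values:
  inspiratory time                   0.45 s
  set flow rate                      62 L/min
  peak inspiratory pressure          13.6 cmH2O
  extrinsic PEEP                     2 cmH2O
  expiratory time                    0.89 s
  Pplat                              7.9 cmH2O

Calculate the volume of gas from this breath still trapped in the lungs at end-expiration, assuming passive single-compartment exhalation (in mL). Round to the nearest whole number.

Flow: 62 L/min ÷ 60 = 1.0333 L/s.
Vt = flow × Ti = 1.0333 L/s × 0.45 s × 1000 mL/L = 464.99 mL.
R = (PIP − Pplat)/V̇ = (13.6 − 7.9) / 1.0333 = 5.7/1.0333 = 5.516 cmH2O·s/L.
C = Vt/(Pplat − PEEP) = 464.99 / (7.9 − 2) = 464.99/5.9 = 78.812 mL/cmH2O.
τ = R × C = 5.516 × 0.07881 L/cmH2O = 0.4347 s.
Fraction remaining = e^(−Te/τ) = e^(−0.89/0.4347) = 0.1291.
Trapped volume = 464.99 × 0.1291 = 60.03 mL.

60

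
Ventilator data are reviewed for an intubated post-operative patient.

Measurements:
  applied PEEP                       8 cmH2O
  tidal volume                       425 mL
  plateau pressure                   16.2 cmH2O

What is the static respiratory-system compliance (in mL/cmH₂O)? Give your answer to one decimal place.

51.8

Cstat = Vt / (Pplat − PEEP) = 425 / (16.2 − 8) = 425 / 8.2 = 51.829 mL/cmH2O.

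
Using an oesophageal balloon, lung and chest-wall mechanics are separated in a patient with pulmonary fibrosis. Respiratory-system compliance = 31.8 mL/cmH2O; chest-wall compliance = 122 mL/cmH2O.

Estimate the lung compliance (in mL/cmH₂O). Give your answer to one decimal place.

1/CL = 1/Crs − 1/Ccw.
1/CL = 1/31.8 − 1/122 = 0.02325.
CL = 43.011 mL/cmH2O.

43.0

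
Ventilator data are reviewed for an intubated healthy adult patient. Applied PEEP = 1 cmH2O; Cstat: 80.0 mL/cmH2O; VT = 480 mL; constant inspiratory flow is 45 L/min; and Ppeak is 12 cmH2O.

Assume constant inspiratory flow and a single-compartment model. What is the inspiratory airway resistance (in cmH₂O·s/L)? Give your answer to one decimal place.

Flow: 45 L/min ÷ 60 = 0.75 L/s.
Equation of motion (constant flow): PIP = Vt/C + R·V̇ + PEEP.
R·V̇ = PIP − Vt/C − PEEP = 12 − 480/80.0 − 1 = 12 − 6.0 − 1 = 5.0 cmH2O.
R = 5.0 / 0.75 = 6.667 cmH2O·s/L.

6.7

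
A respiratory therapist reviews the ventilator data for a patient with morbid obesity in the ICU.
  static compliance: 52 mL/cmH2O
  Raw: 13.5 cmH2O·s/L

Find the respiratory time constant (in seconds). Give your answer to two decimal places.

0.70

τ = R × C = 13.5 × 52 mL/cmH2O = 13.5 × 0.052 L/cmH2O = 0.702 s.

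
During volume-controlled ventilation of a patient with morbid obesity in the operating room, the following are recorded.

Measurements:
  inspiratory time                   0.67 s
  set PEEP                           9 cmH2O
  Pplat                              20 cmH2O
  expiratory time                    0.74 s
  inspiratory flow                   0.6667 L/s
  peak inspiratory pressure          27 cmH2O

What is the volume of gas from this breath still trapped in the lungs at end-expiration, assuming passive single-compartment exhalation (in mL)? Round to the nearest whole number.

Vt = flow × Ti = 0.6667 L/s × 0.67 s × 1000 mL/L = 446.69 mL.
R = (PIP − Pplat)/V̇ = (27 − 20) / 0.6667 = 7.0/0.6667 = 10.499 cmH2O·s/L.
C = Vt/(Pplat − PEEP) = 446.69 / (20 − 9) = 446.69/11.0 = 40.608 mL/cmH2O.
τ = R × C = 10.499 × 0.04061 L/cmH2O = 0.4264 s.
Fraction remaining = e^(−Te/τ) = e^(−0.74/0.4264) = 0.1763.
Trapped volume = 446.69 × 0.1763 = 78.751 mL.

79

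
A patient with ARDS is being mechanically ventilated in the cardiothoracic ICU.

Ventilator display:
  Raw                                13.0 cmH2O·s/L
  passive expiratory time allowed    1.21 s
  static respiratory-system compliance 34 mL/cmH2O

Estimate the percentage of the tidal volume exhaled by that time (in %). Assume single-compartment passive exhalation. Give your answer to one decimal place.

τ = R × C = 13.0 × 34 mL/cmH2O = 13.0 × 0.034 L/cmH2O = 0.442 s.
Passive exhalation: V(t)/V₀ = e^(−t/τ) = e^(−1.21/0.442) = 0.06473.
Fraction exhaled = 1 − 0.06473 = 0.9353 → 93.53%.

93.5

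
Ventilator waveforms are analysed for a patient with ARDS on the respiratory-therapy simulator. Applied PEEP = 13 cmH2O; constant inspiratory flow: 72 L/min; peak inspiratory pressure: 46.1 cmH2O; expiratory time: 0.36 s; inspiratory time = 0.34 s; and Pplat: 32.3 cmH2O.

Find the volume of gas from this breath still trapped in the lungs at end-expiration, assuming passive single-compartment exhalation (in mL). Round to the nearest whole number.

Flow: 72 L/min ÷ 60 = 1.2 L/s.
Vt = flow × Ti = 1.2 L/s × 0.34 s × 1000 mL/L = 408.0 mL.
R = (PIP − Pplat)/V̇ = (46.1 − 32.3) / 1.2 = 13.8/1.2 = 11.5 cmH2O·s/L.
C = Vt/(Pplat − PEEP) = 408.0 / (32.3 − 13) = 408.0/19.3 = 21.14 mL/cmH2O.
τ = R × C = 11.5 × 0.02114 L/cmH2O = 0.2431 s.
Fraction remaining = e^(−Te/τ) = e^(−0.36/0.2431) = 0.2274.
Trapped volume = 408.0 × 0.2274 = 92.779 mL.

93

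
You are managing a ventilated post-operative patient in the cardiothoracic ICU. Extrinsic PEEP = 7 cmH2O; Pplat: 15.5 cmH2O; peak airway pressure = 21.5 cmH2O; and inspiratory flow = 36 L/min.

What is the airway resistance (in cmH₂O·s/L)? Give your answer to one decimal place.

10.0

Flow: 36 L/min ÷ 60 = 0.6 L/s.
Raw = (PIP − Pplat) / flow = (21.5 − 15.5) / 0.6 = 6.0 / 0.6 = 10.0 cmH2O·s/L.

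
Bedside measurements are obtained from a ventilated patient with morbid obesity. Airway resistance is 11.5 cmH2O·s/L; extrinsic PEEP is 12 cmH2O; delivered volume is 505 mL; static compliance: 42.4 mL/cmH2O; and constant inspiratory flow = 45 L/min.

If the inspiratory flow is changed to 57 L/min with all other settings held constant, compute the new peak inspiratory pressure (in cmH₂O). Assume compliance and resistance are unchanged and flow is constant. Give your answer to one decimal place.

Flow: 45 L/min ÷ 60 = 0.75 L/s.
New flow: 57 L/min ÷ 60 = 0.95 L/s.
PIP = Vt/C + R·V̇ + PEEP (constant-flow equation of motion).
Only the resistive term changes: ΔPIP = R × ΔV̇ = 11.5 × (0.95 − 0.75) = 11.5 × 0.2 = 2.3 cmH2O.
Original PIP = 505/42.4 + 11.5×0.75 + 12 = 32.535 cmH2O; new PIP = 32.535 + (2.3) = 34.835 cmH2O.

34.8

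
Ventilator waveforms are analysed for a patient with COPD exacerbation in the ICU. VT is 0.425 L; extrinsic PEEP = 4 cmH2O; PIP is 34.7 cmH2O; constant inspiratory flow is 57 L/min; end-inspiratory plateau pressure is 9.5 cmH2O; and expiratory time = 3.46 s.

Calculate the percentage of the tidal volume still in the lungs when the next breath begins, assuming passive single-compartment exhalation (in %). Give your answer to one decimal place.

18.5

Flow: 57 L/min ÷ 60 = 0.95 L/s.
R = (PIP − Pplat)/V̇ = (34.7 − 9.5) / 0.95 = 25.2/0.95 = 26.526 cmH2O·s/L.
C = Vt/(Pplat − PEEP) = 425.0 / (9.5 − 4) = 425.0/5.5 = 77.273 mL/cmH2O.
τ = R × C = 26.526 × 0.07727 L/cmH2O = 2.05 s.
Fraction remaining at end-expiration = e^(−Te/τ) = e^(−3.46/2.05) = 0.1849 → 18.49%.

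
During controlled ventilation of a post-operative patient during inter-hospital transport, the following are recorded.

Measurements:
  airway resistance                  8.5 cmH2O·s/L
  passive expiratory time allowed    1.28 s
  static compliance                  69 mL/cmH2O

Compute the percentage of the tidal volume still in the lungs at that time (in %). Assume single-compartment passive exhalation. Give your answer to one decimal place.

11.3

τ = R × C = 8.5 × 69 mL/cmH2O = 8.5 × 0.069 L/cmH2O = 0.5865 s.
Passive exhalation: V(t)/V₀ = e^(−t/τ) = e^(−1.28/0.5865) = 0.1128.
Fraction remaining = 0.1128 → 11.28%.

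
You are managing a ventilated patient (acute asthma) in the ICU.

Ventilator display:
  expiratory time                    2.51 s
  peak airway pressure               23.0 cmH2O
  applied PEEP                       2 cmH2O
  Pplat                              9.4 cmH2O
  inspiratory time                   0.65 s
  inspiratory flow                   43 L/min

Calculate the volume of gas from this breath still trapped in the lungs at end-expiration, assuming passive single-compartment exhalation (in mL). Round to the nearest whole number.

57

Flow: 43 L/min ÷ 60 = 0.7167 L/s.
Vt = flow × Ti = 0.7167 L/s × 0.65 s × 1000 mL/L = 465.86 mL.
R = (PIP − Pplat)/V̇ = (23.0 − 9.4) / 0.7167 = 13.6/0.7167 = 18.976 cmH2O·s/L.
C = Vt/(Pplat − PEEP) = 465.86 / (9.4 − 2) = 465.86/7.4 = 62.954 mL/cmH2O.
τ = R × C = 18.976 × 0.06295 L/cmH2O = 1.195 s.
Fraction remaining = e^(−Te/τ) = e^(−2.51/1.195) = 0.1224.
Trapped volume = 465.86 × 0.1224 = 57.021 mL.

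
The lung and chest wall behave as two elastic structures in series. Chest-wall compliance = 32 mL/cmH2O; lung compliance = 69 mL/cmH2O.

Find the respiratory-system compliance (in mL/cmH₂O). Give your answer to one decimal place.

21.9

Lung and chest wall are elastances in series: 1/Crs = 1/CL + 1/Ccw.
1/Crs = 1/69 + 1/32 = 0.04574.
Crs = 21.863 mL/cmH2O.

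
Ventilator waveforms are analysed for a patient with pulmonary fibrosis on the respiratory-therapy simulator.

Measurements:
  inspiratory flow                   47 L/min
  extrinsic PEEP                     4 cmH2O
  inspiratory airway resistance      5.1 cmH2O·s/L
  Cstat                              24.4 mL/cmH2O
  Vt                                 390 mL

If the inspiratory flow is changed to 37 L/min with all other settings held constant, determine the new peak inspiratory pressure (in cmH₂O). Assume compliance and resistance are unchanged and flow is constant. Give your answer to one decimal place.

Flow: 47 L/min ÷ 60 = 0.7833 L/s.
New flow: 37 L/min ÷ 60 = 0.6167 L/s.
PIP = Vt/C + R·V̇ + PEEP (constant-flow equation of motion).
Only the resistive term changes: ΔPIP = R × ΔV̇ = 5.1 × (0.6167 − 0.7833) = 5.1 × -0.1666 = -0.8497 cmH2O.
Original PIP = 390/24.4 + 5.1×0.7833 + 4 = 23.978 cmH2O; new PIP = 23.978 + (-0.8497) = 23.128 cmH2O.

23.1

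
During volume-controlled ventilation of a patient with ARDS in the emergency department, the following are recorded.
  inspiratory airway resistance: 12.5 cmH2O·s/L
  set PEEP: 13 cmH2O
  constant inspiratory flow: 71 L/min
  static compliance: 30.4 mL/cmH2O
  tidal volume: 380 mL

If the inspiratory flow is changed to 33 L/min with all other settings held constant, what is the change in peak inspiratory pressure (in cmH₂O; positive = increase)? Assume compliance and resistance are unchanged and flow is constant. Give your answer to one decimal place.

-7.9

Flow: 71 L/min ÷ 60 = 1.1833 L/s.
New flow: 33 L/min ÷ 60 = 0.55 L/s.
PIP = Vt/C + R·V̇ + PEEP (constant-flow equation of motion).
Only the resistive term changes: ΔPIP = R × ΔV̇ = 12.5 × (0.55 − 1.1833) = 12.5 × -0.6333 = -7.916 cmH2O.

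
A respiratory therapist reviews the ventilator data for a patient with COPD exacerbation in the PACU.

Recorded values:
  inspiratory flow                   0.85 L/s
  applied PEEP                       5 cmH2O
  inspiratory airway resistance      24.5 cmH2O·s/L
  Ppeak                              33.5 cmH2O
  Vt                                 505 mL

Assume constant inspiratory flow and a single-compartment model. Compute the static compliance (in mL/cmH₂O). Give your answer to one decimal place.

65.8

Equation of motion (constant flow): PIP = Vt/C + R·V̇ + PEEP.
Vt/C = PIP − R·V̇ − PEEP = 33.5 − 24.5×0.85 − 5 = 33.5 − 20.825 − 5 = 7.675 cmH2O.
C = Vt / 7.675 = 505 / 7.675 = 65.798 mL/cmH2O.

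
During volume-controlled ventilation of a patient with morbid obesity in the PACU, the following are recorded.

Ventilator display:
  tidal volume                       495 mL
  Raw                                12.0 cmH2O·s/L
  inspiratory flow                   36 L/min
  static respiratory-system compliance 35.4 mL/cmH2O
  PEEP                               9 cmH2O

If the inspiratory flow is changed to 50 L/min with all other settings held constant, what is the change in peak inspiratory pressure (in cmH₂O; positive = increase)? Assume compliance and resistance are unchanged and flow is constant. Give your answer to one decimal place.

Flow: 36 L/min ÷ 60 = 0.6 L/s.
New flow: 50 L/min ÷ 60 = 0.8333 L/s.
PIP = Vt/C + R·V̇ + PEEP (constant-flow equation of motion).
Only the resistive term changes: ΔPIP = R × ΔV̇ = 12.0 × (0.8333 − 0.6) = 12.0 × 0.2333 = 2.8 cmH2O.

2.8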